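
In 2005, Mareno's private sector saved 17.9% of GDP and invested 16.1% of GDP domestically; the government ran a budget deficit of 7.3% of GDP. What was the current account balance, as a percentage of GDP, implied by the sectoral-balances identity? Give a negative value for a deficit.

By the sectoral-balances identity, CA = (S_private - I) + (T - G).
Private balance = 17.9 - 16.1 = 1.8
Government balance (T - G) = -7.3
CA = 1.8 + (-7.3) = -5.5

-5.5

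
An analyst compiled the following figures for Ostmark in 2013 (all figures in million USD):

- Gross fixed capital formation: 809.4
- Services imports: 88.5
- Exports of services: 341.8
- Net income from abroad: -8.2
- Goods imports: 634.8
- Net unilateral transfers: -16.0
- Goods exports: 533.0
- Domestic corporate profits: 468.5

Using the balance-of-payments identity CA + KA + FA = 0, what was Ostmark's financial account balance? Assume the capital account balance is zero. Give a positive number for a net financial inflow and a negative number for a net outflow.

-127.3

Goods balance = 533.0 - 634.8 = -101.8
Services balance = 341.8 - 88.5 = 253.3
Trade balance (goods + services) = -101.8 + 253.3 = 151.5
Net primary income = -8.2
Net secondary income = -16.0
Current account = 151.5 + (-8.2) + (-16.0) = 127.3
Financial account = -(127.3) = -127.3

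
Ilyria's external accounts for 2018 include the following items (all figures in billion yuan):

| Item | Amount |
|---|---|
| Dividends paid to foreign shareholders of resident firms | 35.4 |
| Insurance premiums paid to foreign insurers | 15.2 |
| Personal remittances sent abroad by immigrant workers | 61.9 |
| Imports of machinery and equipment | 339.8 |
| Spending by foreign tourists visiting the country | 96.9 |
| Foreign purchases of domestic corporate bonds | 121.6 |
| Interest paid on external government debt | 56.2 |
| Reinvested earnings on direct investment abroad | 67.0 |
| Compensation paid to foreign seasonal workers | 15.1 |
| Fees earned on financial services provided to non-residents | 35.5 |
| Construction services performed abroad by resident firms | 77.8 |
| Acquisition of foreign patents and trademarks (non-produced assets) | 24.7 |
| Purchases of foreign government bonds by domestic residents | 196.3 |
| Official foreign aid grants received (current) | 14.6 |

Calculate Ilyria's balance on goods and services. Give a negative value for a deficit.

Goods: -339.8
Services: 96.9 + 35.5 - 15.2 + 77.8 = 195.0
Trade balance = -339.8 + 195.0 = -144.8
(Excluded from the trade balance — primary income: dividends paid to foreign shareholders of resident firms 35.4, interest paid on external government debt 56.2, reinvested earnings on direct investment abroad 67.0, compensation paid to foreign seasonal workers 15.1; secondary income: personal remittances sent abroad by immigrant workers 61.9, official foreign aid grants received (current) 14.6; financial account: foreign purchases of domestic corporate bonds 121.6, purchases of foreign government bonds by domestic residents 196.3; capital account: acquisition of foreign patents and trademarks (non-produced assets) 24.7.)

-144.8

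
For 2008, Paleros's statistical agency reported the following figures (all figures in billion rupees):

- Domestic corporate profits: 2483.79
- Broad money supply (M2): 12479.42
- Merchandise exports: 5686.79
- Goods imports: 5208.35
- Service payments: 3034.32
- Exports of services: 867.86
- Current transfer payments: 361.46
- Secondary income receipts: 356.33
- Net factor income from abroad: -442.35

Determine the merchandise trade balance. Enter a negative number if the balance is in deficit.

Goods balance = 5686.79 - 5208.35 = 478.44

478.44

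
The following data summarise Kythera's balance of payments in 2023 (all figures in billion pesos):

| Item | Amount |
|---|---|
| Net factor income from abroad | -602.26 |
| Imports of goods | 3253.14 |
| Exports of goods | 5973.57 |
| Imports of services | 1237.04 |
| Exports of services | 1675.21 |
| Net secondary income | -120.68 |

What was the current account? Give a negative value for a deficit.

2435.66

Goods balance = 5973.57 - 3253.14 = 2720.43
Services balance = 1675.21 - 1237.04 = 438.17
Trade balance (goods + services) = 2720.43 + 438.17 = 3158.60
Net primary income = -602.26
Net secondary income = -120.68
Current account = 3158.60 + (-602.26) + (-120.68) = 2435.66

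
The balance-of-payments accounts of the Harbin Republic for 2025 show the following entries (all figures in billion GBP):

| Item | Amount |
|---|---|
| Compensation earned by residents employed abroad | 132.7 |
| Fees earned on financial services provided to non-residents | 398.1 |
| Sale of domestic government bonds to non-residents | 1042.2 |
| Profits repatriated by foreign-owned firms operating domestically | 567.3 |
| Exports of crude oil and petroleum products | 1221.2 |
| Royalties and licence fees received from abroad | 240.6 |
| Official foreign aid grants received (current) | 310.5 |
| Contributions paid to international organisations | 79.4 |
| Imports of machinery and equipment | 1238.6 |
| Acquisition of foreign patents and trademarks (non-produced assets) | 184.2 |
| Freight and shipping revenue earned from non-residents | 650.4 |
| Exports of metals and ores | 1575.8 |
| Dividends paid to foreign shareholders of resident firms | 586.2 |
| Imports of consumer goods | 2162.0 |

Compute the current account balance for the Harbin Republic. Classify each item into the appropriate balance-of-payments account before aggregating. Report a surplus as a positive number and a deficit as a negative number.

-104.2

Goods: 1221.2 - 1238.6 - 2162.0 + 1575.8 = -603.6
Services: 240.6 + 398.1 + 650.4 = 1289.1
Primary income: -586.2 - 567.3 + 132.7 = -1020.8
Secondary income: -79.4 + 310.5 = 231.1
Current account = (-603.6) + 1289.1 + (-1020.8) + 231.1 = -104.2
(Excluded from the current account — financial account: sale of domestic government bonds to non-residents 1042.2; capital account: acquisition of foreign patents and trademarks (non-produced assets) 184.2.)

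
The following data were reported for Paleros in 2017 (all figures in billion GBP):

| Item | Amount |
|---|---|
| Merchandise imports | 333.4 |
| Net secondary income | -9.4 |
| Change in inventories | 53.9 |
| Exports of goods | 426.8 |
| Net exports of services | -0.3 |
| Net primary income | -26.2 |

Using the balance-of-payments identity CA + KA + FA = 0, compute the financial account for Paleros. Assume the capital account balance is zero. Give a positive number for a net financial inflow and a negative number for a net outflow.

Goods balance = 426.8 - 333.4 = 93.4
Services balance = -0.3
Trade balance (goods + services) = 93.4 + (-0.3) = 93.1
Net primary income = -26.2
Net secondary income = -9.4
Current account = 93.1 + (-26.2) + (-9.4) = 57.5
Financial account = -(57.5) = -57.5

-57.5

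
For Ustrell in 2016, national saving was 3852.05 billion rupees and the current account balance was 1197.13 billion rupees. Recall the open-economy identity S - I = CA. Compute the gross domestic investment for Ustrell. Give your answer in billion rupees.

2654.92

S - I = CA (net lending to the rest of the world).
I = S - CA = 3852.05 - 1197.13 = 2654.92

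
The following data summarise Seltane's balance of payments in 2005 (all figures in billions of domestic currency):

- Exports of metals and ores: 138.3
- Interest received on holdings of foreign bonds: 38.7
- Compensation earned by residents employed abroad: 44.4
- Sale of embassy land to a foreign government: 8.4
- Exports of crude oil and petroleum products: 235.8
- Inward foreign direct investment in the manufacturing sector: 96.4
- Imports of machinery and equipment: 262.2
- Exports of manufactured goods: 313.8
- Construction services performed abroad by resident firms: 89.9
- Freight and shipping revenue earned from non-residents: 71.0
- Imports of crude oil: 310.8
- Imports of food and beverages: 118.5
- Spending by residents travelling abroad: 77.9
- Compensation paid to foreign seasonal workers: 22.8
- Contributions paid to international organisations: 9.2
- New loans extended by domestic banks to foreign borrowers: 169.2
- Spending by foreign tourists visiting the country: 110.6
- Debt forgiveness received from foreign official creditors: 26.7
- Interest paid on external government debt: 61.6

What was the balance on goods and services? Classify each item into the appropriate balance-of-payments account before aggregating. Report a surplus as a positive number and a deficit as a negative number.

Goods: 235.8 - 118.5 + 138.3 + 313.8 - 262.2 - 310.8 = -3.6
Services: 89.9 + 110.6 + 71.0 - 77.9 = 193.6
Trade balance = -3.6 + 193.6 = 190.0
(Excluded from the trade balance — primary income: interest received on holdings of foreign bonds 38.7, compensation earned by residents employed abroad 44.4, compensation paid to foreign seasonal workers 22.8, interest paid on external government debt 61.6; capital account: sale of embassy land to a foreign government 8.4, debt forgiveness received from foreign official creditors 26.7; financial account: inward foreign direct investment in the manufacturing sector 96.4, new loans extended by domestic banks to foreign borrowers 169.2; secondary income: contributions paid to international organisations 9.2.)

190.0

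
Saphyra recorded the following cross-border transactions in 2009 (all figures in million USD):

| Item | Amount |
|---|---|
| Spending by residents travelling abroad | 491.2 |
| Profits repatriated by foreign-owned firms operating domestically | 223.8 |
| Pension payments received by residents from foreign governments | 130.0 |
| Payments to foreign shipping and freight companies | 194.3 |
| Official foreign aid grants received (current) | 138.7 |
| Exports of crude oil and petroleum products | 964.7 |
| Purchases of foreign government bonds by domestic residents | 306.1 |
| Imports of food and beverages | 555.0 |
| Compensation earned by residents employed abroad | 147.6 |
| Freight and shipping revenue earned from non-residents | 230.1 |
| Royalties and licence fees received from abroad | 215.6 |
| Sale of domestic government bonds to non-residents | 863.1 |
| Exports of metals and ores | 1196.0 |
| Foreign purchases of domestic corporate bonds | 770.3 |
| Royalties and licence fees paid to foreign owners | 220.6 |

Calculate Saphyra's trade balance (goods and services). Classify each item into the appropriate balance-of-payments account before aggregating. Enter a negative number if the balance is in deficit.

1145.3

Goods: 964.7 - 555.0 + 1196.0 = 1605.7
Services: 215.6 - 220.6 - 194.3 + 230.1 - 491.2 = -460.4
Trade balance = 1605.7 + (-460.4) = 1145.3
(Excluded from the trade balance — primary income: profits repatriated by foreign-owned firms operating domestically 223.8, compensation earned by residents employed abroad 147.6; secondary income: pension payments received by residents from foreign governments 130.0, official foreign aid grants received (current) 138.7; financial account: purchases of foreign government bonds by domestic residents 306.1, sale of domestic government bonds to non-residents 863.1, foreign purchases of domestic corporate bonds 770.3.)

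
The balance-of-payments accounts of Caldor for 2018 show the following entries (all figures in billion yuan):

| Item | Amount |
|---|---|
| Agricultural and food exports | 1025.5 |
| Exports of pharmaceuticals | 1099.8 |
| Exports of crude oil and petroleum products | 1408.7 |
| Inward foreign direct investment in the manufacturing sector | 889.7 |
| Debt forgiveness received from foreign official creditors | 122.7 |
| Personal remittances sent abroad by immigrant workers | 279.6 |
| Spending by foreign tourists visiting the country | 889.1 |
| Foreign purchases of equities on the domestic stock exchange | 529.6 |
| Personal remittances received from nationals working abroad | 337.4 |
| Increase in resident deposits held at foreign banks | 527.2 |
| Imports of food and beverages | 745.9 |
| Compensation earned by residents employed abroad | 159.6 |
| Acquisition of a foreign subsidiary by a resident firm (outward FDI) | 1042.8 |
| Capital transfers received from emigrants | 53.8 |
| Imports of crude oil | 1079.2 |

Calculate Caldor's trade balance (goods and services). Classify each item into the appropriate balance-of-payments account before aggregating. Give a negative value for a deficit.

2598.0

Goods: 1025.5 - 1079.2 + 1099.8 + 1408.7 - 745.9 = 1708.9
Services: 889.1
Trade balance = 1708.9 + 889.1 = 2598.0
(Excluded from the trade balance — financial account: inward foreign direct investment in the manufacturing sector 889.7, foreign purchases of equities on the domestic stock exchange 529.6, increase in resident deposits held at foreign banks 527.2, acquisition of a foreign subsidiary by a resident firm (outward FDI) 1042.8; capital account: debt forgiveness received from foreign official creditors 122.7, capital transfers received from emigrants 53.8; secondary income: personal remittances sent abroad by immigrant workers 279.6, personal remittances received from nationals working abroad 337.4; primary income: compensation earned by residents employed abroad 159.6.)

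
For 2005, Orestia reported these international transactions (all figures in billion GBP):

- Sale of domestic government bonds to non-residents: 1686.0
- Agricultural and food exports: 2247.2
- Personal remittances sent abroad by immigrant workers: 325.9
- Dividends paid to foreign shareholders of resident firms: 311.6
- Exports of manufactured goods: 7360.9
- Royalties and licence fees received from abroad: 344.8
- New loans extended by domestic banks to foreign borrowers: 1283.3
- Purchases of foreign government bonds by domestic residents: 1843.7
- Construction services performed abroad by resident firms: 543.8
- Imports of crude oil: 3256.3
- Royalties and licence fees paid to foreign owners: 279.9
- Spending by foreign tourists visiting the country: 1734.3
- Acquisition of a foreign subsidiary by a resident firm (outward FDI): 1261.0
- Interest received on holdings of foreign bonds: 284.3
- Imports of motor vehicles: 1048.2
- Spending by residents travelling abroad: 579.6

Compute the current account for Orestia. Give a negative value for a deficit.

6713.8

Goods: -1048.2 + 7360.9 - 3256.3 + 2247.2 = 5303.6
Services: -579.6 + 543.8 + 1734.3 + 344.8 - 279.9 = 1763.4
Primary income: -311.6 + 284.3 = -27.3
Secondary income: -325.9
Current account = 5303.6 + 1763.4 + (-27.3) + (-325.9) = 6713.8
(Excluded from the current account — financial account: sale of domestic government bonds to non-residents 1686.0, new loans extended by domestic banks to foreign borrowers 1283.3, purchases of foreign government bonds by domestic residents 1843.7, acquisition of a foreign subsidiary by a resident firm (outward FDI) 1261.0.)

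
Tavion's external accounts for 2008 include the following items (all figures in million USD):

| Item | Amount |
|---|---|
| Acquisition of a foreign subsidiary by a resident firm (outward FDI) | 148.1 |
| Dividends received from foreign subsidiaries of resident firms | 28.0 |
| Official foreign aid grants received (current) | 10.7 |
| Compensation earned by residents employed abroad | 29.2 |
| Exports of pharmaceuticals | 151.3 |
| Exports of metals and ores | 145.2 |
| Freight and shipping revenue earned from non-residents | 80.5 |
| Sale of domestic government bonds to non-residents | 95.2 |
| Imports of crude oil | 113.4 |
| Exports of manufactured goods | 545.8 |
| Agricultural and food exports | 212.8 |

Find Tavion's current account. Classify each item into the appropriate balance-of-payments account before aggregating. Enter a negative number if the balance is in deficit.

Goods: 545.8 + 145.2 - 113.4 + 151.3 + 212.8 = 941.7
Services: 80.5
Primary income: 29.2 + 28.0 = 57.2
Secondary income: 10.7
Current account = 941.7 + 80.5 + 57.2 + 10.7 = 1090.1
(Excluded from the current account — financial account: acquisition of a foreign subsidiary by a resident firm (outward FDI) 148.1, sale of domestic government bonds to non-residents 95.2.)

1090.1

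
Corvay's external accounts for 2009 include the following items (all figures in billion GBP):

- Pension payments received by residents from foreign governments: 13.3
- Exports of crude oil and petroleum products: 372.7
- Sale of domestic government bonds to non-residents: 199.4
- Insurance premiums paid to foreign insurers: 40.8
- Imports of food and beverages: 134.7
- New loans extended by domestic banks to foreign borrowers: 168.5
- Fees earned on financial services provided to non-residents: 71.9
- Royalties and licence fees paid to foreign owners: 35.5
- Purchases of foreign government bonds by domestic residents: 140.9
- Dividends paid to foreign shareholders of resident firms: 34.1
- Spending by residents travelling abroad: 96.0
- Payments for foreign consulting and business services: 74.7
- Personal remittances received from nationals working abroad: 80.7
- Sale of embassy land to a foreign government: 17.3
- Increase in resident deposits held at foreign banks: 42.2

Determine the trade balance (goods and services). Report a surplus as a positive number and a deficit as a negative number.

62.9

Goods: -134.7 + 372.7 = 238.0
Services: -40.8 - 35.5 - 74.7 + 71.9 - 96.0 = -175.1
Trade balance = 238.0 + (-175.1) = 62.9
(Excluded from the trade balance — secondary income: pension payments received by residents from foreign governments 13.3, personal remittances received from nationals working abroad 80.7; financial account: sale of domestic government bonds to non-residents 199.4, new loans extended by domestic banks to foreign borrowers 168.5, purchases of foreign government bonds by domestic residents 140.9, increase in resident deposits held at foreign banks 42.2; primary income: dividends paid to foreign shareholders of resident firms 34.1; capital account: sale of embassy land to a foreign government 17.3.)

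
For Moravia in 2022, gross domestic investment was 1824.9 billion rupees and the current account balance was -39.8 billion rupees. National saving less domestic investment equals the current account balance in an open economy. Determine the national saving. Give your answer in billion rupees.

1785.1

S - I = CA (net lending to the rest of the world).
S = I + CA = 1824.9 + (-39.8) = 1785.1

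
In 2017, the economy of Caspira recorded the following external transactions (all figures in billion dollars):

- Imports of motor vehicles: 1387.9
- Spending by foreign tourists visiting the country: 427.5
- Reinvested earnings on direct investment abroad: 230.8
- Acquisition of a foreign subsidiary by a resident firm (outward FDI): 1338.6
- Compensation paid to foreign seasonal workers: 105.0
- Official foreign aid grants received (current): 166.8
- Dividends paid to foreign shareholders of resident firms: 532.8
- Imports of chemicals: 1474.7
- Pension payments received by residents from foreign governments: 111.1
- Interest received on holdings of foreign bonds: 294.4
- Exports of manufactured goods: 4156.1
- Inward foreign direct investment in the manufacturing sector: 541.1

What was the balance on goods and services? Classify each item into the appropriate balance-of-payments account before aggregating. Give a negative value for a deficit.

1721.0

Goods: 4156.1 - 1474.7 - 1387.9 = 1293.5
Services: 427.5
Trade balance = 1293.5 + 427.5 = 1721.0
(Excluded from the trade balance — primary income: reinvested earnings on direct investment abroad 230.8, compensation paid to foreign seasonal workers 105.0, dividends paid to foreign shareholders of resident firms 532.8, interest received on holdings of foreign bonds 294.4; financial account: acquisition of a foreign subsidiary by a resident firm (outward FDI) 1338.6, inward foreign direct investment in the manufacturing sector 541.1; secondary income: official foreign aid grants received (current) 166.8, pension payments received by residents from foreign governments 111.1.)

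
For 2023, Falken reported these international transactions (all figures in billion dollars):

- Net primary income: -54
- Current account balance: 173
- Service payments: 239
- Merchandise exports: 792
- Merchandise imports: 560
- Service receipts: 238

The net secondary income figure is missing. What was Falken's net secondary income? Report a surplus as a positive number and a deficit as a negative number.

-4

Current account = goods balance + services balance + net primary income + net secondary income
Sum of the known components = 177
Net secondary income = CA - (known components) = 173 - 177 = -4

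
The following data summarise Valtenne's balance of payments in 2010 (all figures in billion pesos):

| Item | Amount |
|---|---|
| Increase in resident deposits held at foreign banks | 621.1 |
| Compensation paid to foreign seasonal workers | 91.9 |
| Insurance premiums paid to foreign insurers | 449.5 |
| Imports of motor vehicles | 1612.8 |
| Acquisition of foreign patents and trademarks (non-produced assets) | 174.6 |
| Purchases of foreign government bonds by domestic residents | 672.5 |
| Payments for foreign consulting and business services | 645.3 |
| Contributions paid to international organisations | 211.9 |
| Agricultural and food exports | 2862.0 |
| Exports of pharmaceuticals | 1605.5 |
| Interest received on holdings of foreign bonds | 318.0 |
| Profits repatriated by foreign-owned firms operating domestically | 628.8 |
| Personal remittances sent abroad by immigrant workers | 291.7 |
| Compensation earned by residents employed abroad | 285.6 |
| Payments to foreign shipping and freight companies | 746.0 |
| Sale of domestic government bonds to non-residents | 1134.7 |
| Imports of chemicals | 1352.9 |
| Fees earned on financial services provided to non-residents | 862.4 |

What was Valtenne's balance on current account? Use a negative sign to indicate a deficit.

-97.3

Goods: 2862.0 - 1352.9 - 1612.8 + 1605.5 = 1501.8
Services: -449.5 + 862.4 - 645.3 - 746.0 = -978.4
Primary income: 285.6 - 91.9 + 318.0 - 628.8 = -117.1
Secondary income: -211.9 - 291.7 = -503.6
Current account = 1501.8 + (-978.4) + (-117.1) + (-503.6) = -97.3
(Excluded from the current account — financial account: increase in resident deposits held at foreign banks 621.1, purchases of foreign government bonds by domestic residents 672.5, sale of domestic government bonds to non-residents 1134.7; capital account: acquisition of foreign patents and trademarks (non-produced assets) 174.6.)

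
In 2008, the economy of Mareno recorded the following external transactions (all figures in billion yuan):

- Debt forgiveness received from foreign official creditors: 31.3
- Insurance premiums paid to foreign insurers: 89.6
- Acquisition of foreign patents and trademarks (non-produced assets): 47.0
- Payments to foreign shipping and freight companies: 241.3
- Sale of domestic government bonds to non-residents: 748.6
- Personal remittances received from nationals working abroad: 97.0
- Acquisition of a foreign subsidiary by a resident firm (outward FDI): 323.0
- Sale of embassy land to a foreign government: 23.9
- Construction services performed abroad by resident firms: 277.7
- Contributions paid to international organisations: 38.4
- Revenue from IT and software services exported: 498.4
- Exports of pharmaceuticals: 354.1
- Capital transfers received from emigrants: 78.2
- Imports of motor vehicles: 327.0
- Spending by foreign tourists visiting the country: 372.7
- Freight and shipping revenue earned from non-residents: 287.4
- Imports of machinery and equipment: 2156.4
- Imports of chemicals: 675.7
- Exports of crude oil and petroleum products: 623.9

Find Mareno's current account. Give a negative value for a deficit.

-1017.2

Goods: -327.0 + 354.1 - 675.7 + 623.9 - 2156.4 = -2181.1
Services: 498.4 - 89.6 + 287.4 + 372.7 - 241.3 + 277.7 = 1105.3
Secondary income: 97.0 - 38.4 = 58.6
Current account = (-2181.1) + 1105.3 + 58.6 = -1017.2
(Excluded from the current account — capital account: debt forgiveness received from foreign official creditors 31.3, acquisition of foreign patents and trademarks (non-produced assets) 47.0, sale of embassy land to a foreign government 23.9, capital transfers received from emigrants 78.2; financial account: sale of domestic government bonds to non-residents 748.6, acquisition of a foreign subsidiary by a resident firm (outward FDI) 323.0.)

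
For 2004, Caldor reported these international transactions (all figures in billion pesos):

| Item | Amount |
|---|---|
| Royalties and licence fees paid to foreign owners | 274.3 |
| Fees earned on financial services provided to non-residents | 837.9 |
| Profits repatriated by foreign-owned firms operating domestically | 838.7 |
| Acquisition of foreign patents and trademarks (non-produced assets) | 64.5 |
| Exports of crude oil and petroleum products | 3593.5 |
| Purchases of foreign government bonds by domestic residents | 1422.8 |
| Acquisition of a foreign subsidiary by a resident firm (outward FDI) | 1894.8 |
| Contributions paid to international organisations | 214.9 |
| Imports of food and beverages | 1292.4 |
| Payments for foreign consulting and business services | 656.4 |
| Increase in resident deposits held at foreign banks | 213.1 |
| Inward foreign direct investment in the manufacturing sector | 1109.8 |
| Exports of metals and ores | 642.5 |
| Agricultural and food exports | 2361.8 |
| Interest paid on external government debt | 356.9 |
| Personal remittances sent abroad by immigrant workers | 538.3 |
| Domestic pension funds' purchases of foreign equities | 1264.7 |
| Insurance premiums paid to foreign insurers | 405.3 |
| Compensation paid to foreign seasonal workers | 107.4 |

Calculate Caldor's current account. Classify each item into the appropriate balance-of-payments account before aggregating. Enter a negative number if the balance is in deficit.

2751.1

Goods: 2361.8 - 1292.4 + 3593.5 + 642.5 = 5305.4
Services: -405.3 + 837.9 - 656.4 - 274.3 = -498.1
Primary income: -356.9 - 107.4 - 838.7 = -1303.0
Secondary income: -538.3 - 214.9 = -753.2
Current account = 5305.4 + (-498.1) + (-1303.0) + (-753.2) = 2751.1
(Excluded from the current account — capital account: acquisition of foreign patents and trademarks (non-produced assets) 64.5; financial account: purchases of foreign government bonds by domestic residents 1422.8, acquisition of a foreign subsidiary by a resident firm (outward FDI) 1894.8, increase in resident deposits held at foreign banks 213.1, inward foreign direct investment in the manufacturing sector 1109.8, domestic pension funds' purchases of foreign equities 1264.7.)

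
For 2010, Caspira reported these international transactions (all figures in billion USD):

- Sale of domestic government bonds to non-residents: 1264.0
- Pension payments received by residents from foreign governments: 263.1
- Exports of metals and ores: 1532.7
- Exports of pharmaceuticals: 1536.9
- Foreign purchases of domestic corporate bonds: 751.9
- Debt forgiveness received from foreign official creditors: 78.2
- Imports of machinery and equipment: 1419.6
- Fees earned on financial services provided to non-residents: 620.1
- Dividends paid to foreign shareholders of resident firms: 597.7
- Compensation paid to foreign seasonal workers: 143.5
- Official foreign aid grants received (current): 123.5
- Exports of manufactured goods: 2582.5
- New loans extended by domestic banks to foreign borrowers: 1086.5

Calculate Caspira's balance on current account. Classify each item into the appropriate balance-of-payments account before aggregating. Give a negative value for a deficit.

4498.0

Goods: -1419.6 + 2582.5 + 1532.7 + 1536.9 = 4232.5
Services: 620.1
Primary income: -597.7 - 143.5 = -741.2
Secondary income: 263.1 + 123.5 = 386.6
Current account = 4232.5 + 620.1 + (-741.2) + 386.6 = 4498.0
(Excluded from the current account — financial account: sale of domestic government bonds to non-residents 1264.0, foreign purchases of domestic corporate bonds 751.9, new loans extended by domestic banks to foreign borrowers 1086.5; capital account: debt forgiveness received from foreign official creditors 78.2.)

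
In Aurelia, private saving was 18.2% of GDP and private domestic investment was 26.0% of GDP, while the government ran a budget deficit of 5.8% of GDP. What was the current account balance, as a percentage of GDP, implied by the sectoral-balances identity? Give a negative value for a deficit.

By the sectoral-balances identity, CA = (S_private - I) + (T - G).
Private balance = 18.2 - 26.0 = -7.8
Government balance (T - G) = -5.8
CA = -7.8 + (-5.8) = -13.6

-13.6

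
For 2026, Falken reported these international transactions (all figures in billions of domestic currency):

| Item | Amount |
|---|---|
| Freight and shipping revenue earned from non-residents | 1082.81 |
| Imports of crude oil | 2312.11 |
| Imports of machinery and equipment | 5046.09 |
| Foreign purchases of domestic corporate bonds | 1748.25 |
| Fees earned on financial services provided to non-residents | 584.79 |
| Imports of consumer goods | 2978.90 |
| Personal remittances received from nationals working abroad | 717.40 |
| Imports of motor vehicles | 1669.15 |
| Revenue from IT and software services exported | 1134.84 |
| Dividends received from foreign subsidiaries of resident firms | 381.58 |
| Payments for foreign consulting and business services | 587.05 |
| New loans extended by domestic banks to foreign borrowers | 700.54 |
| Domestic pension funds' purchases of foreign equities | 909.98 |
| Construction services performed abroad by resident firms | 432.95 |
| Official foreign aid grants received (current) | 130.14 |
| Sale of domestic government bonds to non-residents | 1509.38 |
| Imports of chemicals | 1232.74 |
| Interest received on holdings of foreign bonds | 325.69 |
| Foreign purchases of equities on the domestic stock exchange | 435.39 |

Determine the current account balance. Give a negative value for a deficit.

Goods: -1232.74 - 2978.90 - 2312.11 - 5046.09 - 1669.15 = -13238.99
Services: 1134.84 + 1082.81 + 584.79 + 432.95 - 587.05 = 2648.34
Primary income: 381.58 + 325.69 = 707.27
Secondary income: 130.14 + 717.40 = 847.54
Current account = (-13238.99) + 2648.34 + 707.27 + 847.54 = -9035.84
(Excluded from the current account — financial account: foreign purchases of domestic corporate bonds 1748.25, new loans extended by domestic banks to foreign borrowers 700.54, domestic pension funds' purchases of foreign equities 909.98, sale of domestic government bonds to non-residents 1509.38, foreign purchases of equities on the domestic stock exchange 435.39.)

-9035.84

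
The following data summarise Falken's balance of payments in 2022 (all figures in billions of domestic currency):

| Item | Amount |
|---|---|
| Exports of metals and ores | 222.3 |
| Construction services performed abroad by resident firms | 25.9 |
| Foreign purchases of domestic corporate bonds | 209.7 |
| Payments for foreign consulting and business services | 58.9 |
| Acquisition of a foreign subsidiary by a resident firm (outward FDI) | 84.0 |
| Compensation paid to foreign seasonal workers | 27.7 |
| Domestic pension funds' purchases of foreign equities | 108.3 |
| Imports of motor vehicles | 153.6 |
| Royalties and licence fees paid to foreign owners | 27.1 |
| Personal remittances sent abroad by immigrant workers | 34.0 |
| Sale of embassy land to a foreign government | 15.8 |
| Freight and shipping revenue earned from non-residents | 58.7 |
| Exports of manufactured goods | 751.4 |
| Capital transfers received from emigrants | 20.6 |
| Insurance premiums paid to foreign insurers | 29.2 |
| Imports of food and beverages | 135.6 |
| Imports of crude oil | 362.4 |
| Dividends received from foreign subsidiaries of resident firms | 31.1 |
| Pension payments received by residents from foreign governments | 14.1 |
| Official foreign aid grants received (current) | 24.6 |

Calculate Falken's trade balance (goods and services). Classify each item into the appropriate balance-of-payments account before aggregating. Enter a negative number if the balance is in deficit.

Goods: -135.6 + 222.3 + 751.4 - 362.4 - 153.6 = 322.1
Services: -29.2 + 25.9 - 27.1 - 58.9 + 58.7 = -30.6
Trade balance = 322.1 + (-30.6) = 291.5
(Excluded from the trade balance — financial account: foreign purchases of domestic corporate bonds 209.7, acquisition of a foreign subsidiary by a resident firm (outward FDI) 84.0, domestic pension funds' purchases of foreign equities 108.3; primary income: compensation paid to foreign seasonal workers 27.7, dividends received from foreign subsidiaries of resident firms 31.1; secondary income: personal remittances sent abroad by immigrant workers 34.0, pension payments received by residents from foreign governments 14.1, official foreign aid grants received (current) 24.6; capital account: sale of embassy land to a foreign government 15.8, capital transfers received from emigrants 20.6.)

291.5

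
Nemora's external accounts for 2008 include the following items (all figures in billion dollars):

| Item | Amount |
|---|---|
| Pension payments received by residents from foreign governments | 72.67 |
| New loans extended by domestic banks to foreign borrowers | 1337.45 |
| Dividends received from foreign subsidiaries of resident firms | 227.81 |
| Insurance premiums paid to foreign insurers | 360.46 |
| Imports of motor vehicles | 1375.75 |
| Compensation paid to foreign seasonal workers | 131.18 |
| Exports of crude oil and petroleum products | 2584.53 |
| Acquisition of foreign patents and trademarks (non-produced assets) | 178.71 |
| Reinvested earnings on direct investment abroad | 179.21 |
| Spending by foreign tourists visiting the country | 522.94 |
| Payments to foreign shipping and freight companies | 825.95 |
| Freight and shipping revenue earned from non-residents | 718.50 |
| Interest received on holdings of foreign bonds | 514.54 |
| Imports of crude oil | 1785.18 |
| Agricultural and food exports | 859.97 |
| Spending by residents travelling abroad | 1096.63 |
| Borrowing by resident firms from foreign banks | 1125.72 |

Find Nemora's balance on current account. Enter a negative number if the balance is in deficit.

Goods: -1785.18 + 859.97 - 1375.75 + 2584.53 = 283.57
Services: -360.46 + 718.50 - 825.95 + 522.94 - 1096.63 = -1041.60
Primary income: 514.54 - 131.18 + 179.21 + 227.81 = 790.38
Secondary income: 72.67
Current account = 283.57 + (-1041.60) + 790.38 + 72.67 = 105.02
(Excluded from the current account — financial account: new loans extended by domestic banks to foreign borrowers 1337.45, borrowing by resident firms from foreign banks 1125.72; capital account: acquisition of foreign patents and trademarks (non-produced assets) 178.71.)

105.02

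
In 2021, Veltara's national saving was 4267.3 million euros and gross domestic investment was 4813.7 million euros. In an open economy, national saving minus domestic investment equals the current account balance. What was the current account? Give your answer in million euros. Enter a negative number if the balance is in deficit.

-546.4

S - I = CA (net lending to the rest of the world).
CA = S - I = 4267.3 - 4813.7 = -546.4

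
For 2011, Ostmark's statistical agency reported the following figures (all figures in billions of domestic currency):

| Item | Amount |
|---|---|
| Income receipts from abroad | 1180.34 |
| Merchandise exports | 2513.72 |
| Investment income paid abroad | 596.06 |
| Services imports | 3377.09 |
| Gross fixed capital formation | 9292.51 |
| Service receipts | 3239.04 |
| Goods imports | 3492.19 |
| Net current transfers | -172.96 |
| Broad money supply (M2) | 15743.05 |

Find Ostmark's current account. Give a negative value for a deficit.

Goods balance = 2513.72 - 3492.19 = -978.47
Services balance = 3239.04 - 3377.09 = -138.05
Trade balance (goods + services) = -978.47 + (-138.05) = -1116.52
Net primary income = 1180.34 - 596.06 = 584.28
Net secondary income = -172.96
Current account = -1116.52 + 584.28 + (-172.96) = -705.20

-705.20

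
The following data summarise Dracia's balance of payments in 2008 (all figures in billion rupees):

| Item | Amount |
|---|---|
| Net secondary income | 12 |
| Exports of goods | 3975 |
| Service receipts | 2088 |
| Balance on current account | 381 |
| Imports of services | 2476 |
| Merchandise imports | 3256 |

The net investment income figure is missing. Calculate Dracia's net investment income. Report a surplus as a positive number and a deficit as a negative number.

Current account = goods balance + services balance + net primary income + net secondary income
Sum of the known components = 343
Net investment income = CA - (known components) = 381 - 343 = 38

38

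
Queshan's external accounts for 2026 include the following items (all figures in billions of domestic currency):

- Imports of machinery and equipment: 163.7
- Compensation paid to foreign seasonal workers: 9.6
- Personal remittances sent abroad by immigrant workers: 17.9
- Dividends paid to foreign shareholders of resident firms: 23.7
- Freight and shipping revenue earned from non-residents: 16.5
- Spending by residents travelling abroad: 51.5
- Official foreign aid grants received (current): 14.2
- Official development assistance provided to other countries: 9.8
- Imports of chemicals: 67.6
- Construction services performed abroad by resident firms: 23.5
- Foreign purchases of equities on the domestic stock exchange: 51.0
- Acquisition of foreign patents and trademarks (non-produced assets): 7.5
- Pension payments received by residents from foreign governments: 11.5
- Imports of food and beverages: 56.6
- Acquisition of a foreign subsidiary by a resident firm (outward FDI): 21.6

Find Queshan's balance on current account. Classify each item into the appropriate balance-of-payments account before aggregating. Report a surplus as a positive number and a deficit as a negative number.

-334.7

Goods: -163.7 - 67.6 - 56.6 = -287.9
Services: -51.5 + 16.5 + 23.5 = -11.5
Primary income: -23.7 - 9.6 = -33.3
Secondary income: -9.8 + 14.2 + 11.5 - 17.9 = -2.0
Current account = (-287.9) + (-11.5) + (-33.3) + (-2.0) = -334.7
(Excluded from the current account — financial account: foreign purchases of equities on the domestic stock exchange 51.0, acquisition of a foreign subsidiary by a resident firm (outward FDI) 21.6; capital account: acquisition of foreign patents and trademarks (non-produced assets) 7.5.)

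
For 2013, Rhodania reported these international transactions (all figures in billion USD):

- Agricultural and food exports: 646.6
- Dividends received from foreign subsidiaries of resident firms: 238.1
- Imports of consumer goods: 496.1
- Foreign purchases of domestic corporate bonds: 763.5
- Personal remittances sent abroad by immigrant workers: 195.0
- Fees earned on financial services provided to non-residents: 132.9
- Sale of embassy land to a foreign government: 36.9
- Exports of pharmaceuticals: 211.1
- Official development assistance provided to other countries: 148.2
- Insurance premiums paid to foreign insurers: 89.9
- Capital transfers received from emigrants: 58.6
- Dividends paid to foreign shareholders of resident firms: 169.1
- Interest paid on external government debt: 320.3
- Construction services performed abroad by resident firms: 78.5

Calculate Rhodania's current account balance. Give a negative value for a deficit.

Goods: 211.1 - 496.1 + 646.6 = 361.6
Services: 132.9 - 89.9 + 78.5 = 121.5
Primary income: 238.1 - 320.3 - 169.1 = -251.3
Secondary income: -148.2 - 195.0 = -343.2
Current account = 361.6 + 121.5 + (-251.3) + (-343.2) = -111.4
(Excluded from the current account — financial account: foreign purchases of domestic corporate bonds 763.5; capital account: sale of embassy land to a foreign government 36.9, capital transfers received from emigrants 58.6.)

-111.4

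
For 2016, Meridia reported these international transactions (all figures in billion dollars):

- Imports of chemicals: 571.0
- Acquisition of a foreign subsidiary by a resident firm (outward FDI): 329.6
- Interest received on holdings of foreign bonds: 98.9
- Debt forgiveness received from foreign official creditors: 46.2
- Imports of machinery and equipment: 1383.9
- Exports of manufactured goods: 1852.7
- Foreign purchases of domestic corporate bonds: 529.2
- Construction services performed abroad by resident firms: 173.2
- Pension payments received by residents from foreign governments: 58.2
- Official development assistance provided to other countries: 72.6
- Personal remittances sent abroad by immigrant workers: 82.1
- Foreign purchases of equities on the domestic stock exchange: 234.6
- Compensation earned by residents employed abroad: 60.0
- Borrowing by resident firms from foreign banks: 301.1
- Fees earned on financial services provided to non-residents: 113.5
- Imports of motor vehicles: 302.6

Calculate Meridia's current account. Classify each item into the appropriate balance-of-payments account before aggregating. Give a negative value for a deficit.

-55.7

Goods: -571.0 - 302.6 - 1383.9 + 1852.7 = -404.8
Services: 113.5 + 173.2 = 286.7
Primary income: 98.9 + 60.0 = 158.9
Secondary income: 58.2 - 82.1 - 72.6 = -96.5
Current account = (-404.8) + 286.7 + 158.9 + (-96.5) = -55.7
(Excluded from the current account — financial account: acquisition of a foreign subsidiary by a resident firm (outward FDI) 329.6, foreign purchases of domestic corporate bonds 529.2, foreign purchases of equities on the domestic stock exchange 234.6, borrowing by resident firms from foreign banks 301.1; capital account: debt forgiveness received from foreign official creditors 46.2.)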